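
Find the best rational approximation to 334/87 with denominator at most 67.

215/56

Expand x = 334/87 as a continued fraction with the Euclidean algorithm:
  334 = 3*87 + 73, so a_0 = 3.
  87 = 1*73 + 14, so a_1 = 1.
  73 = 5*14 + 3, so a_2 = 5.
  14 = 4*3 + 2, so a_3 = 4.
  3 = 1*2 + 1, so a_4 = 1.
  2 = 2*1 + 0, so a_5 = 2.
so x = [3; 1, 5, 4, 1, 2].
Convergents (p_i = a_i*p_{i-1} + p_{i-2}, q_i = a_i*q_{i-1} + q_{i-2} with p_{-2}=0, p_{-1}=1, q_{-2}=1, q_{-1}=0), until the denominator exceeds 67:
  i=0: a_0=3, p_0 = 3*1 + 0 = 3, q_0 = 3*0 + 1 = 1.
  i=1: a_1=1, p_1 = 1*3 + 1 = 4, q_1 = 1*1 + 0 = 1.
  i=2: a_2=5, p_2 = 5*4 + 3 = 23, q_2 = 5*1 + 1 = 6.
  i=3: a_3=4, p_3 = 4*23 + 4 = 96, q_3 = 4*6 + 1 = 25.
  i=4: a_4=1, p_4 = 1*96 + 23 = 119, q_4 = 1*25 + 6 = 31.
  i=5: a_5=2, p_5 = 2*119 + 96 = 334, q_5 = 2*31 + 25 = 87.
q_5 = 87 > 67, so the last convergent with denominator <= 67 is p_4/q_4 = 119/31.
The closest fraction with denominator <= 67 is either p_4/q_4 or the intermediate fraction (k*p_4 + p_3)/(k*q_4 + q_3) with the largest k >= 1 whose denominator stays <= 67; these approach x as k grows, and every other convergent or intermediate fraction in range is farther away.
Largest k: floor((67 - q_3)/q_4) = floor((67 - 25)/31) = 1.
That gives (1*119 + 96)/(1*31 + 25) = 215/56.
Compare the errors: |x - 119/31| = |334*31 - 119*87|/(87*31) = 1/2697, and |x - 215/56| = |334*56 - 215*87|/(87*56) = 1/4872.
Cross-multiplying, 1*2697 = 2697 < 4872 = 1*4872, so 1/4872 is smaller: the intermediate fraction 215/56 is closer to x than 119/31.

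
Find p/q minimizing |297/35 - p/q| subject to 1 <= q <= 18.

17/2

Expand x = 297/35 as a continued fraction with the Euclidean algorithm:
  297 = 8*35 + 17, so a_0 = 8.
  35 = 2*17 + 1, so a_1 = 2.
  17 = 17*1 + 0, so a_2 = 17.
so x = [8; 2, 17].
Convergents (p_i = a_i*p_{i-1} + p_{i-2}, q_i = a_i*q_{i-1} + q_{i-2} with p_{-2}=0, p_{-1}=1, q_{-2}=1, q_{-1}=0), until the denominator exceeds 18:
  i=0: a_0=8, p_0 = 8*1 + 0 = 8, q_0 = 8*0 + 1 = 1.
  i=1: a_1=2, p_1 = 2*8 + 1 = 17, q_1 = 2*1 + 0 = 2.
  i=2: a_2=17, p_2 = 17*17 + 8 = 297, q_2 = 17*2 + 1 = 35.
q_2 = 35 > 18, so the last convergent with denominator <= 18 is p_1/q_1 = 17/2.
The closest fraction with denominator <= 18 is either p_1/q_1 or the intermediate fraction (k*p_1 + p_0)/(k*q_1 + q_0) with the largest k >= 1 whose denominator stays <= 18; these approach x as k grows, and every other convergent or intermediate fraction in range is farther away.
Largest k: floor((18 - q_0)/q_1) = floor((18 - 1)/2) = 8.
That gives (8*17 + 8)/(8*2 + 1) = 144/17.
Compare the errors: |x - 17/2| = |297*2 - 17*35|/(35*2) = 1/70, and |x - 144/17| = |297*17 - 144*35|/(35*17) = 9/595.
Cross-multiplying, 1*595 = 595 < 630 = 9*70, so 1/70 is smaller: the convergent 17/2 is closer to x than 144/17.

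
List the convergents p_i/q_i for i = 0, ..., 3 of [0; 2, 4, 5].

Using the convergent recurrence p_i = a_i*p_{i-1} + p_{i-2}, q_i = a_i*q_{i-1} + q_{i-2} with p_{-2}=0, p_{-1}=1, q_{-2}=1, q_{-1}=0:
  i=0: a_0=0, p_0 = 0*1 + 0 = 0, q_0 = 0*0 + 1 = 1.
  i=1: a_1=2, p_1 = 2*0 + 1 = 1, q_1 = 2*1 + 0 = 2.
  i=2: a_2=4, p_2 = 4*1 + 0 = 4, q_2 = 4*2 + 1 = 9.
  i=3: a_3=5, p_3 = 5*4 + 1 = 21, q_3 = 5*9 + 2 = 47.

0/1, 1/2, 4/9, 21/47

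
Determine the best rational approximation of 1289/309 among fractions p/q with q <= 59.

Expand x = 1289/309 as a continued fraction with the Euclidean algorithm:
  1289 = 4*309 + 53, so a_0 = 4.
  309 = 5*53 + 44, so a_1 = 5.
  53 = 1*44 + 9, so a_2 = 1.
  44 = 4*9 + 8, so a_3 = 4.
  9 = 1*8 + 1, so a_4 = 1.
  8 = 8*1 + 0, so a_5 = 8.
so x = [4; 5, 1, 4, 1, 8].
Convergents (p_i = a_i*p_{i-1} + p_{i-2}, q_i = a_i*q_{i-1} + q_{i-2} with p_{-2}=0, p_{-1}=1, q_{-2}=1, q_{-1}=0), until the denominator exceeds 59:
  i=0: a_0=4, p_0 = 4*1 + 0 = 4, q_0 = 4*0 + 1 = 1.
  i=1: a_1=5, p_1 = 5*4 + 1 = 21, q_1 = 5*1 + 0 = 5.
  i=2: a_2=1, p_2 = 1*21 + 4 = 25, q_2 = 1*5 + 1 = 6.
  i=3: a_3=4, p_3 = 4*25 + 21 = 121, q_3 = 4*6 + 5 = 29.
  i=4: a_4=1, p_4 = 1*121 + 25 = 146, q_4 = 1*29 + 6 = 35.
  i=5: a_5=8, p_5 = 8*146 + 121 = 1289, q_5 = 8*35 + 29 = 309.
q_5 = 309 > 59, so the last convergent with denominator <= 59 is p_4/q_4 = 146/35.
The closest fraction with denominator <= 59 is either p_4/q_4 or the intermediate fraction (k*p_4 + p_3)/(k*q_4 + q_3) with the largest k >= 1 whose denominator stays <= 59; these approach x as k grows, and every other convergent or intermediate fraction in range is farther away.
Largest k: floor((59 - q_3)/q_4) = floor((59 - 29)/35) = 0.
Since k = 0, no intermediate fraction beyond p_4/q_4 has denominator <= 59, so the convergent 146/35 is the closest (its error is |1289*35 - 146*309|/(309*35) = 1/10815).

146/35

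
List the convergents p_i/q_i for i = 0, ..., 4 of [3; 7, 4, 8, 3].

3/1, 22/7, 91/29, 750/239, 2341/746

Using the convergent recurrence p_i = a_i*p_{i-1} + p_{i-2}, q_i = a_i*q_{i-1} + q_{i-2} with p_{-2}=0, p_{-1}=1, q_{-2}=1, q_{-1}=0:
  i=0: a_0=3, p_0 = 3*1 + 0 = 3, q_0 = 3*0 + 1 = 1.
  i=1: a_1=7, p_1 = 7*3 + 1 = 22, q_1 = 7*1 + 0 = 7.
  i=2: a_2=4, p_2 = 4*22 + 3 = 91, q_2 = 4*7 + 1 = 29.
  i=3: a_3=8, p_3 = 8*91 + 22 = 750, q_3 = 8*29 + 7 = 239.
  i=4: a_4=3, p_4 = 3*750 + 91 = 2341, q_4 = 3*239 + 29 = 746.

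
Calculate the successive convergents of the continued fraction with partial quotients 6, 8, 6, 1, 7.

Using the convergent recurrence p_i = a_i*p_{i-1} + p_{i-2}, q_i = a_i*q_{i-1} + q_{i-2} with p_{-2}=0, p_{-1}=1, q_{-2}=1, q_{-1}=0:
  i=0: a_0=6, p_0 = 6*1 + 0 = 6, q_0 = 6*0 + 1 = 1.
  i=1: a_1=8, p_1 = 8*6 + 1 = 49, q_1 = 8*1 + 0 = 8.
  i=2: a_2=6, p_2 = 6*49 + 6 = 300, q_2 = 6*8 + 1 = 49.
  i=3: a_3=1, p_3 = 1*300 + 49 = 349, q_3 = 1*49 + 8 = 57.
  i=4: a_4=7, p_4 = 7*349 + 300 = 2743, q_4 = 7*57 + 49 = 448.

6/1, 49/8, 300/49, 349/57, 2743/448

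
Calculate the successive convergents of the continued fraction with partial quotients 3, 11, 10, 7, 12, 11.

3/1, 34/11, 343/111, 2435/788, 29563/9567, 327628/106025

Using the convergent recurrence p_i = a_i*p_{i-1} + p_{i-2}, q_i = a_i*q_{i-1} + q_{i-2} with p_{-2}=0, p_{-1}=1, q_{-2}=1, q_{-1}=0:
  i=0: a_0=3, p_0 = 3*1 + 0 = 3, q_0 = 3*0 + 1 = 1.
  i=1: a_1=11, p_1 = 11*3 + 1 = 34, q_1 = 11*1 + 0 = 11.
  i=2: a_2=10, p_2 = 10*34 + 3 = 343, q_2 = 10*11 + 1 = 111.
  i=3: a_3=7, p_3 = 7*343 + 34 = 2435, q_3 = 7*111 + 11 = 788.
  i=4: a_4=12, p_4 = 12*2435 + 343 = 29563, q_4 = 12*788 + 111 = 9567.
  i=5: a_5=11, p_5 = 11*29563 + 2435 = 327628, q_5 = 11*9567 + 788 = 106025.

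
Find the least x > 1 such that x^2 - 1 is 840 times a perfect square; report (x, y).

First expand sqrt(840) as a continued fraction. With x_i = (sqrt(840) + m_i)/d_i and (m_0, d_0) = (0, 1): a_0 = floor(sqrt(840)) = 28, since 28^2 = 784 <= 840 < 841 = 29^2.
Iterate m_{i+1} = d_i*a_i - m_i, d_{i+1} = (840 - m_{i+1}^2)/d_i, a_{i+1} = floor((a_0 + m_{i+1})/d_{i+1}):
  m_1 = 1*28 - 0 = 28, d_1 = (840 - 28^2)/1 = 56/1 = 56, a_1 = floor((28 + 28)/56) = 1.
  m_2 = 56*1 - 28 = 28, d_2 = (840 - 28^2)/56 = 56/56 = 1, a_2 = floor((28 + 28)/1) = 56.
  m_3 = 1*56 - 28 = 28, d_3 = (840 - 28^2)/1 = 56/1 = 56: (m_3, d_3) = (m_1, d_1) = (28, 56), so from here the quotients repeat a_1, a_2; the period length is 2.
So sqrt(840) = [28; (1, 56)] with period length k = 2.
k is even, so the fundamental solution of x^2 - 840y^2 = 1 is (p_{k-1}, q_{k-1}) = (p_1, q_1); compute convergents through index 1.
Convergents (p_i = a_i*p_{i-1} + p_{i-2}, q_i = a_i*q_{i-1} + q_{i-2} with p_{-2}=0, p_{-1}=1, q_{-2}=1, q_{-1}=0):
  i=0: a_0=28, p_0 = 28*1 + 0 = 28, q_0 = 28*0 + 1 = 1.
  i=1: a_1=1, p_1 = 1*28 + 1 = 29, q_1 = 1*1 + 0 = 1.
Check: 29^2 - 840*1^2 = 841 - 840 = 1, so (x, y) = (29, 1) solves the equation, and by the theorem it is the least positive solution.

(x, y) = (29, 1)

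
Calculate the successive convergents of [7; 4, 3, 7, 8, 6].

Using the convergent recurrence p_i = a_i*p_{i-1} + p_{i-2}, q_i = a_i*q_{i-1} + q_{i-2} with p_{-2}=0, p_{-1}=1, q_{-2}=1, q_{-1}=0:
  i=0: a_0=7, p_0 = 7*1 + 0 = 7, q_0 = 7*0 + 1 = 1.
  i=1: a_1=4, p_1 = 4*7 + 1 = 29, q_1 = 4*1 + 0 = 4.
  i=2: a_2=3, p_2 = 3*29 + 7 = 94, q_2 = 3*4 + 1 = 13.
  i=3: a_3=7, p_3 = 7*94 + 29 = 687, q_3 = 7*13 + 4 = 95.
  i=4: a_4=8, p_4 = 8*687 + 94 = 5590, q_4 = 8*95 + 13 = 773.
  i=5: a_5=6, p_5 = 6*5590 + 687 = 34227, q_5 = 6*773 + 95 = 4733.

7/1, 29/4, 94/13, 687/95, 5590/773, 34227/4733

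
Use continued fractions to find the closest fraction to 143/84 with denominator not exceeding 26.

Expand x = 143/84 as a continued fraction with the Euclidean algorithm:
  143 = 1*84 + 59, so a_0 = 1.
  84 = 1*59 + 25, so a_1 = 1.
  59 = 2*25 + 9, so a_2 = 2.
  25 = 2*9 + 7, so a_3 = 2.
  9 = 1*7 + 2, so a_4 = 1.
  7 = 3*2 + 1, so a_5 = 3.
  2 = 2*1 + 0, so a_6 = 2.
so x = [1; 1, 2, 2, 1, 3, 2].
Convergents (p_i = a_i*p_{i-1} + p_{i-2}, q_i = a_i*q_{i-1} + q_{i-2} with p_{-2}=0, p_{-1}=1, q_{-2}=1, q_{-1}=0), until the denominator exceeds 26:
  i=0: a_0=1, p_0 = 1*1 + 0 = 1, q_0 = 1*0 + 1 = 1.
  i=1: a_1=1, p_1 = 1*1 + 1 = 2, q_1 = 1*1 + 0 = 1.
  i=2: a_2=2, p_2 = 2*2 + 1 = 5, q_2 = 2*1 + 1 = 3.
  i=3: a_3=2, p_3 = 2*5 + 2 = 12, q_3 = 2*3 + 1 = 7.
  i=4: a_4=1, p_4 = 1*12 + 5 = 17, q_4 = 1*7 + 3 = 10.
  i=5: a_5=3, p_5 = 3*17 + 12 = 63, q_5 = 3*10 + 7 = 37.
q_5 = 37 > 26, so the last convergent with denominator <= 26 is p_4/q_4 = 17/10.
The closest fraction with denominator <= 26 is either p_4/q_4 or the intermediate fraction (k*p_4 + p_3)/(k*q_4 + q_3) with the largest k >= 1 whose denominator stays <= 26; these approach x as k grows, and every other convergent or intermediate fraction in range is farther away.
Largest k: floor((26 - q_3)/q_4) = floor((26 - 7)/10) = 1.
That gives (1*17 + 12)/(1*10 + 7) = 29/17.
Compare the errors: |x - 17/10| = |143*10 - 17*84|/(84*10) = 2/840, and |x - 29/17| = |143*17 - 29*84|/(84*17) = 5/1428.
Cross-multiplying, 2*1428 = 2856 < 4200 = 5*840, so 2/840 is smaller: the convergent 17/10 is closer to x than 29/17.

17/10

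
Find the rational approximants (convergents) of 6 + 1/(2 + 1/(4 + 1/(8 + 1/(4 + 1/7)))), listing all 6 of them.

6/1, 13/2, 58/9, 477/74, 1966/305, 14239/2209

Using the convergent recurrence p_i = a_i*p_{i-1} + p_{i-2}, q_i = a_i*q_{i-1} + q_{i-2} with p_{-2}=0, p_{-1}=1, q_{-2}=1, q_{-1}=0:
  i=0: a_0=6, p_0 = 6*1 + 0 = 6, q_0 = 6*0 + 1 = 1.
  i=1: a_1=2, p_1 = 2*6 + 1 = 13, q_1 = 2*1 + 0 = 2.
  i=2: a_2=4, p_2 = 4*13 + 6 = 58, q_2 = 4*2 + 1 = 9.
  i=3: a_3=8, p_3 = 8*58 + 13 = 477, q_3 = 8*9 + 2 = 74.
  i=4: a_4=4, p_4 = 4*477 + 58 = 1966, q_4 = 4*74 + 9 = 305.
  i=5: a_5=7, p_5 = 7*1966 + 477 = 14239, q_5 = 7*305 + 74 = 2209.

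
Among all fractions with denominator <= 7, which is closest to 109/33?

Expand x = 109/33 as a continued fraction with the Euclidean algorithm:
  109 = 3*33 + 10, so a_0 = 3.
  33 = 3*10 + 3, so a_1 = 3.
  10 = 3*3 + 1, so a_2 = 3.
  3 = 3*1 + 0, so a_3 = 3.
so x = [3; 3, 3, 3].
Convergents (p_i = a_i*p_{i-1} + p_{i-2}, q_i = a_i*q_{i-1} + q_{i-2} with p_{-2}=0, p_{-1}=1, q_{-2}=1, q_{-1}=0), until the denominator exceeds 7:
  i=0: a_0=3, p_0 = 3*1 + 0 = 3, q_0 = 3*0 + 1 = 1.
  i=1: a_1=3, p_1 = 3*3 + 1 = 10, q_1 = 3*1 + 0 = 3.
  i=2: a_2=3, p_2 = 3*10 + 3 = 33, q_2 = 3*3 + 1 = 10.
q_2 = 10 > 7, so the last convergent with denominator <= 7 is p_1/q_1 = 10/3.
The closest fraction with denominator <= 7 is either p_1/q_1 or the intermediate fraction (k*p_1 + p_0)/(k*q_1 + q_0) with the largest k >= 1 whose denominator stays <= 7; these approach x as k grows, and every other convergent or intermediate fraction in range is farther away.
Largest k: floor((7 - q_0)/q_1) = floor((7 - 1)/3) = 2.
That gives (2*10 + 3)/(2*3 + 1) = 23/7.
Compare the errors: |x - 10/3| = |109*3 - 10*33|/(33*3) = 3/99, and |x - 23/7| = |109*7 - 23*33|/(33*7) = 4/231.
Cross-multiplying, 4*99 = 396 < 693 = 3*231, so 4/231 is smaller: the intermediate fraction 23/7 is closer to x than 10/3.

23/7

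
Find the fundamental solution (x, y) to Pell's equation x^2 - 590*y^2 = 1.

First expand sqrt(590) as a continued fraction. With x_i = (sqrt(590) + m_i)/d_i and (m_0, d_0) = (0, 1): a_0 = floor(sqrt(590)) = 24, since 24^2 = 576 <= 590 < 625 = 25^2.
Iterate m_{i+1} = d_i*a_i - m_i, d_{i+1} = (590 - m_{i+1}^2)/d_i, a_{i+1} = floor((a_0 + m_{i+1})/d_{i+1}):
  m_1 = 1*24 - 0 = 24, d_1 = (590 - 24^2)/1 = 14/1 = 14, a_1 = floor((24 + 24)/14) = 3.
  m_2 = 14*3 - 24 = 18, d_2 = (590 - 18^2)/14 = 266/14 = 19, a_2 = floor((24 + 18)/19) = 2.
  m_3 = 19*2 - 18 = 20, d_3 = (590 - 20^2)/19 = 190/19 = 10, a_3 = floor((24 + 20)/10) = 4.
  m_4 = 10*4 - 20 = 20, d_4 = (590 - 20^2)/10 = 190/10 = 19, a_4 = floor((24 + 20)/19) = 2.
  m_5 = 19*2 - 20 = 18, d_5 = (590 - 18^2)/19 = 266/19 = 14, a_5 = floor((24 + 18)/14) = 3.
  m_6 = 14*3 - 18 = 24, d_6 = (590 - 24^2)/14 = 14/14 = 1, a_6 = floor((24 + 24)/1) = 48.
  m_7 = 1*48 - 24 = 24, d_7 = (590 - 24^2)/1 = 14/1 = 14: (m_7, d_7) = (m_1, d_1) = (24, 14), so from here the quotients repeat a_1, ..., a_6; the period length is 6.
So sqrt(590) = [24; (3, 2, 4, 2, 3, 48)] with period length k = 6.
k is even, so the fundamental solution of x^2 - 590y^2 = 1 is (p_{k-1}, q_{k-1}) = (p_5, q_5); compute convergents through index 5.
Convergents (p_i = a_i*p_{i-1} + p_{i-2}, q_i = a_i*q_{i-1} + q_{i-2} with p_{-2}=0, p_{-1}=1, q_{-2}=1, q_{-1}=0):
  i=0: a_0=24, p_0 = 24*1 + 0 = 24, q_0 = 24*0 + 1 = 1.
  i=1: a_1=3, p_1 = 3*24 + 1 = 73, q_1 = 3*1 + 0 = 3.
  i=2: a_2=2, p_2 = 2*73 + 24 = 170, q_2 = 2*3 + 1 = 7.
  i=3: a_3=4, p_3 = 4*170 + 73 = 753, q_3 = 4*7 + 3 = 31.
  i=4: a_4=2, p_4 = 2*753 + 170 = 1676, q_4 = 2*31 + 7 = 69.
  i=5: a_5=3, p_5 = 3*1676 + 753 = 5781, q_5 = 3*69 + 31 = 238.
Check: 5781^2 - 590*238^2 = 33419961 - 33419960 = 1, so (x, y) = (5781, 238) solves the equation, and by the theorem it is the least positive solution.

(x, y) = (5781, 238)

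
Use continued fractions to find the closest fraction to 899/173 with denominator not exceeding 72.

291/56

Expand x = 899/173 as a continued fraction with the Euclidean algorithm:
  899 = 5*173 + 34, so a_0 = 5.
  173 = 5*34 + 3, so a_1 = 5.
  34 = 11*3 + 1, so a_2 = 11.
  3 = 3*1 + 0, so a_3 = 3.
so x = [5; 5, 11, 3].
Convergents (p_i = a_i*p_{i-1} + p_{i-2}, q_i = a_i*q_{i-1} + q_{i-2} with p_{-2}=0, p_{-1}=1, q_{-2}=1, q_{-1}=0), until the denominator exceeds 72:
  i=0: a_0=5, p_0 = 5*1 + 0 = 5, q_0 = 5*0 + 1 = 1.
  i=1: a_1=5, p_1 = 5*5 + 1 = 26, q_1 = 5*1 + 0 = 5.
  i=2: a_2=11, p_2 = 11*26 + 5 = 291, q_2 = 11*5 + 1 = 56.
  i=3: a_3=3, p_3 = 3*291 + 26 = 899, q_3 = 3*56 + 5 = 173.
q_3 = 173 > 72, so the last convergent with denominator <= 72 is p_2/q_2 = 291/56.
The closest fraction with denominator <= 72 is either p_2/q_2 or the intermediate fraction (k*p_2 + p_1)/(k*q_2 + q_1) with the largest k >= 1 whose denominator stays <= 72; these approach x as k grows, and every other convergent or intermediate fraction in range is farther away.
Largest k: floor((72 - q_1)/q_2) = floor((72 - 5)/56) = 1.
That gives (1*291 + 26)/(1*56 + 5) = 317/61.
Compare the errors: |x - 291/56| = |899*56 - 291*173|/(173*56) = 1/9688, and |x - 317/61| = |899*61 - 317*173|/(173*61) = 2/10553.
Cross-multiplying, 1*10553 = 10553 < 19376 = 2*9688, so 1/9688 is smaller: the convergent 291/56 is closer to x than 317/61.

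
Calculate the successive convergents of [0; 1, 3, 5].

Using the convergent recurrence p_i = a_i*p_{i-1} + p_{i-2}, q_i = a_i*q_{i-1} + q_{i-2} with p_{-2}=0, p_{-1}=1, q_{-2}=1, q_{-1}=0:
  i=0: a_0=0, p_0 = 0*1 + 0 = 0, q_0 = 0*0 + 1 = 1.
  i=1: a_1=1, p_1 = 1*0 + 1 = 1, q_1 = 1*1 + 0 = 1.
  i=2: a_2=3, p_2 = 3*1 + 0 = 3, q_2 = 3*1 + 1 = 4.
  i=3: a_3=5, p_3 = 5*3 + 1 = 16, q_3 = 5*4 + 1 = 21.

0/1, 1/1, 3/4, 16/21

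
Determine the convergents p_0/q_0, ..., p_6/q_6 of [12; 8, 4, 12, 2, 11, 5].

12/1, 97/8, 400/33, 4897/404, 10194/841, 117031/9655, 595349/49116

Using the convergent recurrence p_i = a_i*p_{i-1} + p_{i-2}, q_i = a_i*q_{i-1} + q_{i-2} with p_{-2}=0, p_{-1}=1, q_{-2}=1, q_{-1}=0:
  i=0: a_0=12, p_0 = 12*1 + 0 = 12, q_0 = 12*0 + 1 = 1.
  i=1: a_1=8, p_1 = 8*12 + 1 = 97, q_1 = 8*1 + 0 = 8.
  i=2: a_2=4, p_2 = 4*97 + 12 = 400, q_2 = 4*8 + 1 = 33.
  i=3: a_3=12, p_3 = 12*400 + 97 = 4897, q_3 = 12*33 + 8 = 404.
  i=4: a_4=2, p_4 = 2*4897 + 400 = 10194, q_4 = 2*404 + 33 = 841.
  i=5: a_5=11, p_5 = 11*10194 + 4897 = 117031, q_5 = 11*841 + 404 = 9655.
  i=6: a_6=5, p_6 = 5*117031 + 10194 = 595349, q_6 = 5*9655 + 841 = 49116.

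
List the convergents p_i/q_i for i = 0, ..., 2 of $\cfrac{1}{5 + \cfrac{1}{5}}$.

0/1, 1/5, 5/26

Using the convergent recurrence p_i = a_i*p_{i-1} + p_{i-2}, q_i = a_i*q_{i-1} + q_{i-2} with p_{-2}=0, p_{-1}=1, q_{-2}=1, q_{-1}=0:
  i=0: a_0=0, p_0 = 0*1 + 0 = 0, q_0 = 0*0 + 1 = 1.
  i=1: a_1=5, p_1 = 5*0 + 1 = 1, q_1 = 5*1 + 0 = 5.
  i=2: a_2=5, p_2 = 5*1 + 0 = 5, q_2 = 5*5 + 1 = 26.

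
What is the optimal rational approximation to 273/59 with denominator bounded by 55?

Expand x = 273/59 as a continued fraction with the Euclidean algorithm:
  273 = 4*59 + 37, so a_0 = 4.
  59 = 1*37 + 22, so a_1 = 1.
  37 = 1*22 + 15, so a_2 = 1.
  22 = 1*15 + 7, so a_3 = 1.
  15 = 2*7 + 1, so a_4 = 2.
  7 = 7*1 + 0, so a_5 = 7.
so x = [4; 1, 1, 1, 2, 7].
Convergents (p_i = a_i*p_{i-1} + p_{i-2}, q_i = a_i*q_{i-1} + q_{i-2} with p_{-2}=0, p_{-1}=1, q_{-2}=1, q_{-1}=0), until the denominator exceeds 55:
  i=0: a_0=4, p_0 = 4*1 + 0 = 4, q_0 = 4*0 + 1 = 1.
  i=1: a_1=1, p_1 = 1*4 + 1 = 5, q_1 = 1*1 + 0 = 1.
  i=2: a_2=1, p_2 = 1*5 + 4 = 9, q_2 = 1*1 + 1 = 2.
  i=3: a_3=1, p_3 = 1*9 + 5 = 14, q_3 = 1*2 + 1 = 3.
  i=4: a_4=2, p_4 = 2*14 + 9 = 37, q_4 = 2*3 + 2 = 8.
  i=5: a_5=7, p_5 = 7*37 + 14 = 273, q_5 = 7*8 + 3 = 59.
q_5 = 59 > 55, so the last convergent with denominator <= 55 is p_4/q_4 = 37/8.
The closest fraction with denominator <= 55 is either p_4/q_4 or the intermediate fraction (k*p_4 + p_3)/(k*q_4 + q_3) with the largest k >= 1 whose denominator stays <= 55; these approach x as k grows, and every other convergent or intermediate fraction in range is farther away.
Largest k: floor((55 - q_3)/q_4) = floor((55 - 3)/8) = 6.
That gives (6*37 + 14)/(6*8 + 3) = 236/51.
Compare the errors: |x - 37/8| = |273*8 - 37*59|/(59*8) = 1/472, and |x - 236/51| = |273*51 - 236*59|/(59*51) = 1/3009.
Cross-multiplying, 1*472 = 472 < 3009 = 1*3009, so 1/3009 is smaller: the intermediate fraction 236/51 is closer to x than 37/8.

236/51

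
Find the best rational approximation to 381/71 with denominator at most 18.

59/11

Expand x = 381/71 as a continued fraction with the Euclidean algorithm:
  381 = 5*71 + 26, so a_0 = 5.
  71 = 2*26 + 19, so a_1 = 2.
  26 = 1*19 + 7, so a_2 = 1.
  19 = 2*7 + 5, so a_3 = 2.
  7 = 1*5 + 2, so a_4 = 1.
  5 = 2*2 + 1, so a_5 = 2.
  2 = 2*1 + 0, so a_6 = 2.
so x = [5; 2, 1, 2, 1, 2, 2].
Convergents (p_i = a_i*p_{i-1} + p_{i-2}, q_i = a_i*q_{i-1} + q_{i-2} with p_{-2}=0, p_{-1}=1, q_{-2}=1, q_{-1}=0), until the denominator exceeds 18:
  i=0: a_0=5, p_0 = 5*1 + 0 = 5, q_0 = 5*0 + 1 = 1.
  i=1: a_1=2, p_1 = 2*5 + 1 = 11, q_1 = 2*1 + 0 = 2.
  i=2: a_2=1, p_2 = 1*11 + 5 = 16, q_2 = 1*2 + 1 = 3.
  i=3: a_3=2, p_3 = 2*16 + 11 = 43, q_3 = 2*3 + 2 = 8.
  i=4: a_4=1, p_4 = 1*43 + 16 = 59, q_4 = 1*8 + 3 = 11.
  i=5: a_5=2, p_5 = 2*59 + 43 = 161, q_5 = 2*11 + 8 = 30.
q_5 = 30 > 18, so the last convergent with denominator <= 18 is p_4/q_4 = 59/11.
The closest fraction with denominator <= 18 is either p_4/q_4 or the intermediate fraction (k*p_4 + p_3)/(k*q_4 + q_3) with the largest k >= 1 whose denominator stays <= 18; these approach x as k grows, and every other convergent or intermediate fraction in range is farther away.
Largest k: floor((18 - q_3)/q_4) = floor((18 - 8)/11) = 0.
Since k = 0, no intermediate fraction beyond p_4/q_4 has denominator <= 18, so the convergent 59/11 is the closest (its error is |381*11 - 59*71|/(71*11) = 2/781).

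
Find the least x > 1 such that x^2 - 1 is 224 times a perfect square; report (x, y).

First expand sqrt(224) as a continued fraction. With x_i = (sqrt(224) + m_i)/d_i and (m_0, d_0) = (0, 1): a_0 = floor(sqrt(224)) = 14, since 14^2 = 196 <= 224 < 225 = 15^2.
Iterate m_{i+1} = d_i*a_i - m_i, d_{i+1} = (224 - m_{i+1}^2)/d_i, a_{i+1} = floor((a_0 + m_{i+1})/d_{i+1}):
  m_1 = 1*14 - 0 = 14, d_1 = (224 - 14^2)/1 = 28/1 = 28, a_1 = floor((14 + 14)/28) = 1.
  m_2 = 28*1 - 14 = 14, d_2 = (224 - 14^2)/28 = 28/28 = 1, a_2 = floor((14 + 14)/1) = 28.
  m_3 = 1*28 - 14 = 14, d_3 = (224 - 14^2)/1 = 28/1 = 28: (m_3, d_3) = (m_1, d_1) = (14, 28), so from here the quotients repeat a_1, a_2; the period length is 2.
So sqrt(224) = [14; (1, 28)] with period length k = 2.
k is even, so the fundamental solution of x^2 - 224y^2 = 1 is (p_{k-1}, q_{k-1}) = (p_1, q_1); compute convergents through index 1.
Convergents (p_i = a_i*p_{i-1} + p_{i-2}, q_i = a_i*q_{i-1} + q_{i-2} with p_{-2}=0, p_{-1}=1, q_{-2}=1, q_{-1}=0):
  i=0: a_0=14, p_0 = 14*1 + 0 = 14, q_0 = 14*0 + 1 = 1.
  i=1: a_1=1, p_1 = 1*14 + 1 = 15, q_1 = 1*1 + 0 = 1.
Check: 15^2 - 224*1^2 = 225 - 224 = 1, so (x, y) = (15, 1) solves the equation, and by the theorem it is the least positive solution.

(x, y) = (15, 1)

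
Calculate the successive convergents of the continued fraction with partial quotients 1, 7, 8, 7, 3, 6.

Using the convergent recurrence p_i = a_i*p_{i-1} + p_{i-2}, q_i = a_i*q_{i-1} + q_{i-2} with p_{-2}=0, p_{-1}=1, q_{-2}=1, q_{-1}=0:
  i=0: a_0=1, p_0 = 1*1 + 0 = 1, q_0 = 1*0 + 1 = 1.
  i=1: a_1=7, p_1 = 7*1 + 1 = 8, q_1 = 7*1 + 0 = 7.
  i=2: a_2=8, p_2 = 8*8 + 1 = 65, q_2 = 8*7 + 1 = 57.
  i=3: a_3=7, p_3 = 7*65 + 8 = 463, q_3 = 7*57 + 7 = 406.
  i=4: a_4=3, p_4 = 3*463 + 65 = 1454, q_4 = 3*406 + 57 = 1275.
  i=5: a_5=6, p_5 = 6*1454 + 463 = 9187, q_5 = 6*1275 + 406 = 8056.

1/1, 8/7, 65/57, 463/406, 1454/1275, 9187/8056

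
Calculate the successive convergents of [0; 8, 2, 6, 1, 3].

0/1, 1/8, 2/17, 13/110, 15/127, 58/491

Using the convergent recurrence p_i = a_i*p_{i-1} + p_{i-2}, q_i = a_i*q_{i-1} + q_{i-2} with p_{-2}=0, p_{-1}=1, q_{-2}=1, q_{-1}=0:
  i=0: a_0=0, p_0 = 0*1 + 0 = 0, q_0 = 0*0 + 1 = 1.
  i=1: a_1=8, p_1 = 8*0 + 1 = 1, q_1 = 8*1 + 0 = 8.
  i=2: a_2=2, p_2 = 2*1 + 0 = 2, q_2 = 2*8 + 1 = 17.
  i=3: a_3=6, p_3 = 6*2 + 1 = 13, q_3 = 6*17 + 8 = 110.
  i=4: a_4=1, p_4 = 1*13 + 2 = 15, q_4 = 1*110 + 17 = 127.
  i=5: a_5=3, p_5 = 3*15 + 13 = 58, q_5 = 3*127 + 110 = 491.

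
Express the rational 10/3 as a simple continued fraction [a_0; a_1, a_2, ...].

Run the Euclidean algorithm on 10 and 3; the successive quotients are the partial quotients a_0, a_1, ... (each step inverts the fractional part left over by the previous one):
  10 = 3*3 + 1, so a_0 = 3.
  3 = 3*1 + 0, so a_1 = 3.
The remainder reaches 0 after 2 divisions, so the expansion has 2 partial quotients, read off in order.

[3; 3]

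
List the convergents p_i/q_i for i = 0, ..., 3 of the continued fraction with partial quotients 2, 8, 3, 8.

Using the convergent recurrence p_i = a_i*p_{i-1} + p_{i-2}, q_i = a_i*q_{i-1} + q_{i-2} with p_{-2}=0, p_{-1}=1, q_{-2}=1, q_{-1}=0:
  i=0: a_0=2, p_0 = 2*1 + 0 = 2, q_0 = 2*0 + 1 = 1.
  i=1: a_1=8, p_1 = 8*2 + 1 = 17, q_1 = 8*1 + 0 = 8.
  i=2: a_2=3, p_2 = 3*17 + 2 = 53, q_2 = 3*8 + 1 = 25.
  i=3: a_3=8, p_3 = 8*53 + 17 = 441, q_3 = 8*25 + 8 = 208.

2/1, 17/8, 53/25, 441/208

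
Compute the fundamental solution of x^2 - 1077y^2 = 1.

(x, y) = (23522399, 716760)

First expand sqrt(1077) as a continued fraction. With x_i = (sqrt(1077) + m_i)/d_i and (m_0, d_0) = (0, 1): a_0 = floor(sqrt(1077)) = 32, since 32^2 = 1024 <= 1077 < 1089 = 33^2.
Iterate m_{i+1} = d_i*a_i - m_i, d_{i+1} = (1077 - m_{i+1}^2)/d_i, a_{i+1} = floor((a_0 + m_{i+1})/d_{i+1}):
  m_1 = 1*32 - 0 = 32, d_1 = (1077 - 32^2)/1 = 53/1 = 53, a_1 = floor((32 + 32)/53) = 1.
  m_2 = 53*1 - 32 = 21, d_2 = (1077 - 21^2)/53 = 636/53 = 12, a_2 = floor((32 + 21)/12) = 4.
  m_3 = 12*4 - 21 = 27, d_3 = (1077 - 27^2)/12 = 348/12 = 29, a_3 = floor((32 + 27)/29) = 2.
  m_4 = 29*2 - 27 = 31, d_4 = (1077 - 31^2)/29 = 116/29 = 4, a_4 = floor((32 + 31)/4) = 15.
  m_5 = 4*15 - 31 = 29, d_5 = (1077 - 29^2)/4 = 236/4 = 59, a_5 = floor((32 + 29)/59) = 1.
  m_6 = 59*1 - 29 = 30, d_6 = (1077 - 30^2)/59 = 177/59 = 3, a_6 = floor((32 + 30)/3) = 20.
  m_7 = 3*20 - 30 = 30, d_7 = (1077 - 30^2)/3 = 177/3 = 59, a_7 = floor((32 + 30)/59) = 1.
  m_8 = 59*1 - 30 = 29, d_8 = (1077 - 29^2)/59 = 236/59 = 4, a_8 = floor((32 + 29)/4) = 15.
  m_9 = 4*15 - 29 = 31, d_9 = (1077 - 31^2)/4 = 116/4 = 29, a_9 = floor((32 + 31)/29) = 2.
  m_10 = 29*2 - 31 = 27, d_10 = (1077 - 27^2)/29 = 348/29 = 12, a_10 = floor((32 + 27)/12) = 4.
  m_11 = 12*4 - 27 = 21, d_11 = (1077 - 21^2)/12 = 636/12 = 53, a_11 = floor((32 + 21)/53) = 1.
  m_12 = 53*1 - 21 = 32, d_12 = (1077 - 32^2)/53 = 53/53 = 1, a_12 = floor((32 + 32)/1) = 64.
  m_13 = 1*64 - 32 = 32, d_13 = (1077 - 32^2)/1 = 53/1 = 53: (m_13, d_13) = (m_1, d_1) = (32, 53), so from here the quotients repeat a_1, ..., a_12; the period length is 12.
So sqrt(1077) = [32; (1, 4, 2, 15, 1, 20, 1, 15, 2, 4, 1, 64)] with period length k = 12.
k is even, so the fundamental solution of x^2 - 1077y^2 = 1 is (p_{k-1}, q_{k-1}) = (p_11, q_11); compute convergents through index 11.
Convergents (p_i = a_i*p_{i-1} + p_{i-2}, q_i = a_i*q_{i-1} + q_{i-2} with p_{-2}=0, p_{-1}=1, q_{-2}=1, q_{-1}=0):
  i=0: a_0=32, p_0 = 32*1 + 0 = 32, q_0 = 32*0 + 1 = 1.
  i=1: a_1=1, p_1 = 1*32 + 1 = 33, q_1 = 1*1 + 0 = 1.
  i=2: a_2=4, p_2 = 4*33 + 32 = 164, q_2 = 4*1 + 1 = 5.
  i=3: a_3=2, p_3 = 2*164 + 33 = 361, q_3 = 2*5 + 1 = 11.
  i=4: a_4=15, p_4 = 15*361 + 164 = 5579, q_4 = 15*11 + 5 = 170.
  i=5: a_5=1, p_5 = 1*5579 + 361 = 5940, q_5 = 1*170 + 11 = 181.
  i=6: a_6=20, p_6 = 20*5940 + 5579 = 124379, q_6 = 20*181 + 170 = 3790.
  i=7: a_7=1, p_7 = 1*124379 + 5940 = 130319, q_7 = 1*3790 + 181 = 3971.
  i=8: a_8=15, p_8 = 15*130319 + 124379 = 2079164, q_8 = 15*3971 + 3790 = 63355.
  i=9: a_9=2, p_9 = 2*2079164 + 130319 = 4288647, q_9 = 2*63355 + 3971 = 130681.
  i=10: a_10=4, p_10 = 4*4288647 + 2079164 = 19233752, q_10 = 4*130681 + 63355 = 586079.
  i=11: a_11=1, p_11 = 1*19233752 + 4288647 = 23522399, q_11 = 1*586079 + 130681 = 716760.
Check: 23522399^2 - 1077*716760^2 = 553303254715201 - 553303254715200 = 1, so (x, y) = (23522399, 716760) solves the equation, and by the theorem it is the least positive solution.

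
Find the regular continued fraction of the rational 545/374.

[1; 2, 5, 2, 1, 10]

Run the Euclidean algorithm on 545 and 374; the successive quotients are the partial quotients a_0, a_1, ... (each step inverts the fractional part left over by the previous one):
  545 = 1*374 + 171, so a_0 = 1.
  374 = 2*171 + 32, so a_1 = 2.
  171 = 5*32 + 11, so a_2 = 5.
  32 = 2*11 + 10, so a_3 = 2.
  11 = 1*10 + 1, so a_4 = 1.
  10 = 10*1 + 0, so a_5 = 10.
The remainder reaches 0 after 6 divisions, so the expansion has 6 partial quotients, read off in order.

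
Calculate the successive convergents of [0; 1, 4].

0/1, 1/1, 4/5

Using the convergent recurrence p_i = a_i*p_{i-1} + p_{i-2}, q_i = a_i*q_{i-1} + q_{i-2} with p_{-2}=0, p_{-1}=1, q_{-2}=1, q_{-1}=0:
  i=0: a_0=0, p_0 = 0*1 + 0 = 0, q_0 = 0*0 + 1 = 1.
  i=1: a_1=1, p_1 = 1*0 + 1 = 1, q_1 = 1*1 + 0 = 1.
  i=2: a_2=4, p_2 = 4*1 + 0 = 4, q_2 = 4*1 + 1 = 5.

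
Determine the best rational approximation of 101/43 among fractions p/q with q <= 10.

7/3

Expand x = 101/43 as a continued fraction with the Euclidean algorithm:
  101 = 2*43 + 15, so a_0 = 2.
  43 = 2*15 + 13, so a_1 = 2.
  15 = 1*13 + 2, so a_2 = 1.
  13 = 6*2 + 1, so a_3 = 6.
  2 = 2*1 + 0, so a_4 = 2.
so x = [2; 2, 1, 6, 2].
Convergents (p_i = a_i*p_{i-1} + p_{i-2}, q_i = a_i*q_{i-1} + q_{i-2} with p_{-2}=0, p_{-1}=1, q_{-2}=1, q_{-1}=0), until the denominator exceeds 10:
  i=0: a_0=2, p_0 = 2*1 + 0 = 2, q_0 = 2*0 + 1 = 1.
  i=1: a_1=2, p_1 = 2*2 + 1 = 5, q_1 = 2*1 + 0 = 2.
  i=2: a_2=1, p_2 = 1*5 + 2 = 7, q_2 = 1*2 + 1 = 3.
  i=3: a_3=6, p_3 = 6*7 + 5 = 47, q_3 = 6*3 + 2 = 20.
q_3 = 20 > 10, so the last convergent with denominator <= 10 is p_2/q_2 = 7/3.
The closest fraction with denominator <= 10 is either p_2/q_2 or the intermediate fraction (k*p_2 + p_1)/(k*q_2 + q_1) with the largest k >= 1 whose denominator stays <= 10; these approach x as k grows, and every other convergent or intermediate fraction in range is farther away.
Largest k: floor((10 - q_1)/q_2) = floor((10 - 2)/3) = 2.
That gives (2*7 + 5)/(2*3 + 2) = 19/8.
Compare the errors: |x - 7/3| = |101*3 - 7*43|/(43*3) = 2/129, and |x - 19/8| = |101*8 - 19*43|/(43*8) = 9/344.
Cross-multiplying, 2*344 = 688 < 1161 = 9*129, so 2/129 is smaller: the convergent 7/3 is closer to x than 19/8.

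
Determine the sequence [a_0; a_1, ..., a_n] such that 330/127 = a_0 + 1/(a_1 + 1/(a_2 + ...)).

[2; 1, 1, 2, 25]

Run the Euclidean algorithm on 330 and 127; the successive quotients are the partial quotients a_0, a_1, ... (each step inverts the fractional part left over by the previous one):
  330 = 2*127 + 76, so a_0 = 2.
  127 = 1*76 + 51, so a_1 = 1.
  76 = 1*51 + 25, so a_2 = 1.
  51 = 2*25 + 1, so a_3 = 2.
  25 = 25*1 + 0, so a_4 = 25.
The remainder reaches 0 after 5 divisions, so the expansion has 5 partial quotients, read off in order.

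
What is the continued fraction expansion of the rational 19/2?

Run the Euclidean algorithm on 19 and 2; the successive quotients are the partial quotients a_0, a_1, ... (each step inverts the fractional part left over by the previous one):
  19 = 9*2 + 1, so a_0 = 9.
  2 = 2*1 + 0, so a_1 = 2.
The remainder reaches 0 after 2 divisions, so the expansion has 2 partial quotients, read off in order.

[9; 2]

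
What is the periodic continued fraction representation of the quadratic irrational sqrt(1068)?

[32; (1, 2, 7, 1, 5, 16, 5, 1, 7, 2, 1, 64)]

Write x_i = (sqrt(1068) + m_i)/d_i with (m_0, d_0) = (0, 1). a_0 = floor(sqrt(1068)) = 32, since 32^2 = 1024 <= 1068 < 1089 = 33^2.
Iterate m_{i+1} = d_i*a_i - m_i, d_{i+1} = (1068 - m_{i+1}^2)/d_i, a_{i+1} = floor((a_0 + m_{i+1})/d_{i+1}):
  m_1 = 1*32 - 0 = 32, d_1 = (1068 - 32^2)/1 = 44/1 = 44, a_1 = floor((32 + 32)/44) = 1.
  m_2 = 44*1 - 32 = 12, d_2 = (1068 - 12^2)/44 = 924/44 = 21, a_2 = floor((32 + 12)/21) = 2.
  m_3 = 21*2 - 12 = 30, d_3 = (1068 - 30^2)/21 = 168/21 = 8, a_3 = floor((32 + 30)/8) = 7.
  m_4 = 8*7 - 30 = 26, d_4 = (1068 - 26^2)/8 = 392/8 = 49, a_4 = floor((32 + 26)/49) = 1.
  m_5 = 49*1 - 26 = 23, d_5 = (1068 - 23^2)/49 = 539/49 = 11, a_5 = floor((32 + 23)/11) = 5.
  m_6 = 11*5 - 23 = 32, d_6 = (1068 - 32^2)/11 = 44/11 = 4, a_6 = floor((32 + 32)/4) = 16.
  m_7 = 4*16 - 32 = 32, d_7 = (1068 - 32^2)/4 = 44/4 = 11, a_7 = floor((32 + 32)/11) = 5.
  m_8 = 11*5 - 32 = 23, d_8 = (1068 - 23^2)/11 = 539/11 = 49, a_8 = floor((32 + 23)/49) = 1.
  m_9 = 49*1 - 23 = 26, d_9 = (1068 - 26^2)/49 = 392/49 = 8, a_9 = floor((32 + 26)/8) = 7.
  m_10 = 8*7 - 26 = 30, d_10 = (1068 - 30^2)/8 = 168/8 = 21, a_10 = floor((32 + 30)/21) = 2.
  m_11 = 21*2 - 30 = 12, d_11 = (1068 - 12^2)/21 = 924/21 = 44, a_11 = floor((32 + 12)/44) = 1.
  m_12 = 44*1 - 12 = 32, d_12 = (1068 - 32^2)/44 = 44/44 = 1, a_12 = floor((32 + 32)/1) = 64.
  m_13 = 1*64 - 32 = 32, d_13 = (1068 - 32^2)/1 = 44/1 = 44: (m_13, d_13) = (m_1, d_1) = (32, 44), so from here the quotients repeat a_1, ..., a_12; the period length is 12.
Hence the expansion of sqrt(1068) is a_0 = 32 followed by the repeating block 1, 2, 7, 1, 5, 16, 5, 1, 7, 2, 1, 64 (period 12).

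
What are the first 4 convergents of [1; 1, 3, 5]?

Using the convergent recurrence p_i = a_i*p_{i-1} + p_{i-2}, q_i = a_i*q_{i-1} + q_{i-2} with p_{-2}=0, p_{-1}=1, q_{-2}=1, q_{-1}=0:
  i=0: a_0=1, p_0 = 1*1 + 0 = 1, q_0 = 1*0 + 1 = 1.
  i=1: a_1=1, p_1 = 1*1 + 1 = 2, q_1 = 1*1 + 0 = 1.
  i=2: a_2=3, p_2 = 3*2 + 1 = 7, q_2 = 3*1 + 1 = 4.
  i=3: a_3=5, p_3 = 5*7 + 2 = 37, q_3 = 5*4 + 1 = 21.

1/1, 2/1, 7/4, 37/21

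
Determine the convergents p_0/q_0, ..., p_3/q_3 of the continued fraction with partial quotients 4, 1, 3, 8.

Using the convergent recurrence p_i = a_i*p_{i-1} + p_{i-2}, q_i = a_i*q_{i-1} + q_{i-2} with p_{-2}=0, p_{-1}=1, q_{-2}=1, q_{-1}=0:
  i=0: a_0=4, p_0 = 4*1 + 0 = 4, q_0 = 4*0 + 1 = 1.
  i=1: a_1=1, p_1 = 1*4 + 1 = 5, q_1 = 1*1 + 0 = 1.
  i=2: a_2=3, p_2 = 3*5 + 4 = 19, q_2 = 3*1 + 1 = 4.
  i=3: a_3=8, p_3 = 8*19 + 5 = 157, q_3 = 8*4 + 1 = 33.

4/1, 5/1, 19/4, 157/33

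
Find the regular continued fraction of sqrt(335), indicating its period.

Write x_i = (sqrt(335) + m_i)/d_i with (m_0, d_0) = (0, 1). a_0 = floor(sqrt(335)) = 18, since 18^2 = 324 <= 335 < 361 = 19^2.
Iterate m_{i+1} = d_i*a_i - m_i, d_{i+1} = (335 - m_{i+1}^2)/d_i, a_{i+1} = floor((a_0 + m_{i+1})/d_{i+1}):
  m_1 = 1*18 - 0 = 18, d_1 = (335 - 18^2)/1 = 11/1 = 11, a_1 = floor((18 + 18)/11) = 3.
  m_2 = 11*3 - 18 = 15, d_2 = (335 - 15^2)/11 = 110/11 = 10, a_2 = floor((18 + 15)/10) = 3.
  m_3 = 10*3 - 15 = 15, d_3 = (335 - 15^2)/10 = 110/10 = 11, a_3 = floor((18 + 15)/11) = 3.
  m_4 = 11*3 - 15 = 18, d_4 = (335 - 18^2)/11 = 11/11 = 1, a_4 = floor((18 + 18)/1) = 36.
  m_5 = 1*36 - 18 = 18, d_5 = (335 - 18^2)/1 = 11/1 = 11: (m_5, d_5) = (m_1, d_1) = (18, 11), so from here the quotients repeat a_1, ..., a_4; the period length is 4.
Hence the expansion of sqrt(335) is a_0 = 18 followed by the repeating block 3, 3, 3, 36 (period 4).

[18; (3, 3, 3, 36)]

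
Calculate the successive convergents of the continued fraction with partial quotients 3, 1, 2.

Using the convergent recurrence p_i = a_i*p_{i-1} + p_{i-2}, q_i = a_i*q_{i-1} + q_{i-2} with p_{-2}=0, p_{-1}=1, q_{-2}=1, q_{-1}=0:
  i=0: a_0=3, p_0 = 3*1 + 0 = 3, q_0 = 3*0 + 1 = 1.
  i=1: a_1=1, p_1 = 1*3 + 1 = 4, q_1 = 1*1 + 0 = 1.
  i=2: a_2=2, p_2 = 2*4 + 3 = 11, q_2 = 2*1 + 1 = 3.

3/1, 4/1, 11/3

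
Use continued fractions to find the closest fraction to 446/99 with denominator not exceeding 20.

9/2

Expand x = 446/99 as a continued fraction with the Euclidean algorithm:
  446 = 4*99 + 50, so a_0 = 4.
  99 = 1*50 + 49, so a_1 = 1.
  50 = 1*49 + 1, so a_2 = 1.
  49 = 49*1 + 0, so a_3 = 49.
so x = [4; 1, 1, 49].
Convergents (p_i = a_i*p_{i-1} + p_{i-2}, q_i = a_i*q_{i-1} + q_{i-2} with p_{-2}=0, p_{-1}=1, q_{-2}=1, q_{-1}=0), until the denominator exceeds 20:
  i=0: a_0=4, p_0 = 4*1 + 0 = 4, q_0 = 4*0 + 1 = 1.
  i=1: a_1=1, p_1 = 1*4 + 1 = 5, q_1 = 1*1 + 0 = 1.
  i=2: a_2=1, p_2 = 1*5 + 4 = 9, q_2 = 1*1 + 1 = 2.
  i=3: a_3=49, p_3 = 49*9 + 5 = 446, q_3 = 49*2 + 1 = 99.
q_3 = 99 > 20, so the last convergent with denominator <= 20 is p_2/q_2 = 9/2.
The closest fraction with denominator <= 20 is either p_2/q_2 or the intermediate fraction (k*p_2 + p_1)/(k*q_2 + q_1) with the largest k >= 1 whose denominator stays <= 20; these approach x as k grows, and every other convergent or intermediate fraction in range is farther away.
Largest k: floor((20 - q_1)/q_2) = floor((20 - 1)/2) = 9.
That gives (9*9 + 5)/(9*2 + 1) = 86/19.
Compare the errors: |x - 9/2| = |446*2 - 9*99|/(99*2) = 1/198, and |x - 86/19| = |446*19 - 86*99|/(99*19) = 40/1881.
Cross-multiplying, 1*1881 = 1881 < 7920 = 40*198, so 1/198 is smaller: the convergent 9/2 is closer to x than 86/19.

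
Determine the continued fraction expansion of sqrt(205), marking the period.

Write x_i = (sqrt(205) + m_i)/d_i with (m_0, d_0) = (0, 1). a_0 = floor(sqrt(205)) = 14, since 14^2 = 196 <= 205 < 225 = 15^2.
Iterate m_{i+1} = d_i*a_i - m_i, d_{i+1} = (205 - m_{i+1}^2)/d_i, a_{i+1} = floor((a_0 + m_{i+1})/d_{i+1}):
  m_1 = 1*14 - 0 = 14, d_1 = (205 - 14^2)/1 = 9/1 = 9, a_1 = floor((14 + 14)/9) = 3.
  m_2 = 9*3 - 14 = 13, d_2 = (205 - 13^2)/9 = 36/9 = 4, a_2 = floor((14 + 13)/4) = 6.
  m_3 = 4*6 - 13 = 11, d_3 = (205 - 11^2)/4 = 84/4 = 21, a_3 = floor((14 + 11)/21) = 1.
  m_4 = 21*1 - 11 = 10, d_4 = (205 - 10^2)/21 = 105/21 = 5, a_4 = floor((14 + 10)/5) = 4.
  m_5 = 5*4 - 10 = 10, d_5 = (205 - 10^2)/5 = 105/5 = 21, a_5 = floor((14 + 10)/21) = 1.
  m_6 = 21*1 - 10 = 11, d_6 = (205 - 11^2)/21 = 84/21 = 4, a_6 = floor((14 + 11)/4) = 6.
  m_7 = 4*6 - 11 = 13, d_7 = (205 - 13^2)/4 = 36/4 = 9, a_7 = floor((14 + 13)/9) = 3.
  m_8 = 9*3 - 13 = 14, d_8 = (205 - 14^2)/9 = 9/9 = 1, a_8 = floor((14 + 14)/1) = 28.
  m_9 = 1*28 - 14 = 14, d_9 = (205 - 14^2)/1 = 9/1 = 9: (m_9, d_9) = (m_1, d_1) = (14, 9), so from here the quotients repeat a_1, ..., a_8; the period length is 8.
Hence the expansion of sqrt(205) is a_0 = 14 followed by the repeating block 3, 6, 1, 4, 1, 6, 3, 28 (period 8).

[14; (3, 6, 1, 4, 1, 6, 3, 28)]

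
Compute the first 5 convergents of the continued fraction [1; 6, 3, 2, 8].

1/1, 7/6, 22/19, 51/44, 430/371

Using the convergent recurrence p_i = a_i*p_{i-1} + p_{i-2}, q_i = a_i*q_{i-1} + q_{i-2} with p_{-2}=0, p_{-1}=1, q_{-2}=1, q_{-1}=0:
  i=0: a_0=1, p_0 = 1*1 + 0 = 1, q_0 = 1*0 + 1 = 1.
  i=1: a_1=6, p_1 = 6*1 + 1 = 7, q_1 = 6*1 + 0 = 6.
  i=2: a_2=3, p_2 = 3*7 + 1 = 22, q_2 = 3*6 + 1 = 19.
  i=3: a_3=2, p_3 = 2*22 + 7 = 51, q_3 = 2*19 + 6 = 44.
  i=4: a_4=8, p_4 = 8*51 + 22 = 430, q_4 = 8*44 + 19 = 371.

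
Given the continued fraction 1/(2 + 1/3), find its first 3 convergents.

Using the convergent recurrence p_i = a_i*p_{i-1} + p_{i-2}, q_i = a_i*q_{i-1} + q_{i-2} with p_{-2}=0, p_{-1}=1, q_{-2}=1, q_{-1}=0:
  i=0: a_0=0, p_0 = 0*1 + 0 = 0, q_0 = 0*0 + 1 = 1.
  i=1: a_1=2, p_1 = 2*0 + 1 = 1, q_1 = 2*1 + 0 = 2.
  i=2: a_2=3, p_2 = 3*1 + 0 = 3, q_2 = 3*2 + 1 = 7.

0/1, 1/2, 3/7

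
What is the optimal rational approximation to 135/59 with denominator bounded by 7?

16/7

Expand x = 135/59 as a continued fraction with the Euclidean algorithm:
  135 = 2*59 + 17, so a_0 = 2.
  59 = 3*17 + 8, so a_1 = 3.
  17 = 2*8 + 1, so a_2 = 2.
  8 = 8*1 + 0, so a_3 = 8.
so x = [2; 3, 2, 8].
Convergents (p_i = a_i*p_{i-1} + p_{i-2}, q_i = a_i*q_{i-1} + q_{i-2} with p_{-2}=0, p_{-1}=1, q_{-2}=1, q_{-1}=0), until the denominator exceeds 7:
  i=0: a_0=2, p_0 = 2*1 + 0 = 2, q_0 = 2*0 + 1 = 1.
  i=1: a_1=3, p_1 = 3*2 + 1 = 7, q_1 = 3*1 + 0 = 3.
  i=2: a_2=2, p_2 = 2*7 + 2 = 16, q_2 = 2*3 + 1 = 7.
  i=3: a_3=8, p_3 = 8*16 + 7 = 135, q_3 = 8*7 + 3 = 59.
q_3 = 59 > 7, so the last convergent with denominator <= 7 is p_2/q_2 = 16/7.
The closest fraction with denominator <= 7 is either p_2/q_2 or the intermediate fraction (k*p_2 + p_1)/(k*q_2 + q_1) with the largest k >= 1 whose denominator stays <= 7; these approach x as k grows, and every other convergent or intermediate fraction in range is farther away.
Largest k: floor((7 - q_1)/q_2) = floor((7 - 3)/7) = 0.
Since k = 0, no intermediate fraction beyond p_2/q_2 has denominator <= 7, so the convergent 16/7 is the closest (its error is |135*7 - 16*59|/(59*7) = 1/413).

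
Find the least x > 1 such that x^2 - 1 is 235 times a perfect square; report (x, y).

(x, y) = (46, 3)

First expand sqrt(235) as a continued fraction. With x_i = (sqrt(235) + m_i)/d_i and (m_0, d_0) = (0, 1): a_0 = floor(sqrt(235)) = 15, since 15^2 = 225 <= 235 < 256 = 16^2.
Iterate m_{i+1} = d_i*a_i - m_i, d_{i+1} = (235 - m_{i+1}^2)/d_i, a_{i+1} = floor((a_0 + m_{i+1})/d_{i+1}):
  m_1 = 1*15 - 0 = 15, d_1 = (235 - 15^2)/1 = 10/1 = 10, a_1 = floor((15 + 15)/10) = 3.
  m_2 = 10*3 - 15 = 15, d_2 = (235 - 15^2)/10 = 10/10 = 1, a_2 = floor((15 + 15)/1) = 30.
  m_3 = 1*30 - 15 = 15, d_3 = (235 - 15^2)/1 = 10/1 = 10: (m_3, d_3) = (m_1, d_1) = (15, 10), so from here the quotients repeat a_1, a_2; the period length is 2.
So sqrt(235) = [15; (3, 30)] with period length k = 2.
k is even, so the fundamental solution of x^2 - 235y^2 = 1 is (p_{k-1}, q_{k-1}) = (p_1, q_1); compute convergents through index 1.
Convergents (p_i = a_i*p_{i-1} + p_{i-2}, q_i = a_i*q_{i-1} + q_{i-2} with p_{-2}=0, p_{-1}=1, q_{-2}=1, q_{-1}=0):
  i=0: a_0=15, p_0 = 15*1 + 0 = 15, q_0 = 15*0 + 1 = 1.
  i=1: a_1=3, p_1 = 3*15 + 1 = 46, q_1 = 3*1 + 0 = 3.
Check: 46^2 - 235*3^2 = 2116 - 2115 = 1, so (x, y) = (46, 3) solves the equation, and by the theorem it is the least positive solution.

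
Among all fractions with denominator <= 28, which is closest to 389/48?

Expand x = 389/48 as a continued fraction with the Euclidean algorithm:
  389 = 8*48 + 5, so a_0 = 8.
  48 = 9*5 + 3, so a_1 = 9.
  5 = 1*3 + 2, so a_2 = 1.
  3 = 1*2 + 1, so a_3 = 1.
  2 = 2*1 + 0, so a_4 = 2.
so x = [8; 9, 1, 1, 2].
Convergents (p_i = a_i*p_{i-1} + p_{i-2}, q_i = a_i*q_{i-1} + q_{i-2} with p_{-2}=0, p_{-1}=1, q_{-2}=1, q_{-1}=0), until the denominator exceeds 28:
  i=0: a_0=8, p_0 = 8*1 + 0 = 8, q_0 = 8*0 + 1 = 1.
  i=1: a_1=9, p_1 = 9*8 + 1 = 73, q_1 = 9*1 + 0 = 9.
  i=2: a_2=1, p_2 = 1*73 + 8 = 81, q_2 = 1*9 + 1 = 10.
  i=3: a_3=1, p_3 = 1*81 + 73 = 154, q_3 = 1*10 + 9 = 19.
  i=4: a_4=2, p_4 = 2*154 + 81 = 389, q_4 = 2*19 + 10 = 48.
q_4 = 48 > 28, so the last convergent with denominator <= 28 is p_3/q_3 = 154/19.
The closest fraction with denominator <= 28 is either p_3/q_3 or the intermediate fraction (k*p_3 + p_2)/(k*q_3 + q_2) with the largest k >= 1 whose denominator stays <= 28; these approach x as k grows, and every other convergent or intermediate fraction in range is farther away.
Largest k: floor((28 - q_2)/q_3) = floor((28 - 10)/19) = 0.
Since k = 0, no intermediate fraction beyond p_3/q_3 has denominator <= 28, so the convergent 154/19 is the closest (its error is |389*19 - 154*48|/(48*19) = 1/912).

154/19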